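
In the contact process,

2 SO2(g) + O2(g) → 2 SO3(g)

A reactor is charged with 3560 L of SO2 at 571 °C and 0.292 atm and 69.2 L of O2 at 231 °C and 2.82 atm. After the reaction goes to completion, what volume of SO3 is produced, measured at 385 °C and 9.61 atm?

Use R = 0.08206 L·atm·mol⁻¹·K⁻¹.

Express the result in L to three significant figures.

53.0 L

n(SO2) = PV/RT = (0.292 × 3560) / (0.08206 × 844.15) = 15.01 mol
n(O2) = PV/RT = (2.82 × 69.2) / (0.08206 × 504.15) = 4.717 mol
For 15.01 mol SO2, stoichiometry requires (1/2) × 15.01 = 7.505 mol O2; 4.717 mol is available, so O2 is limiting.
n(SO3) = (2/1) × 4.717 = 9.434 mol
V(SO3) = nRT/P = 9.434 × 0.08206 × 658.15 / 9.61 = 53.02 L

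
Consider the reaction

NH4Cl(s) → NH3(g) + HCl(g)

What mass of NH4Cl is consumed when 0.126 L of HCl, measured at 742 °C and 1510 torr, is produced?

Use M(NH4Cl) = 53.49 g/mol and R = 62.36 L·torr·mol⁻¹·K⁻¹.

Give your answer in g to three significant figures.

n(HCl) = PV/RT = (1510 × 0.126) / (62.36 × 1015.15) = 0.003005 mol
n(NH4Cl) = (1/1) × 0.003005 = 0.003005 mol
m(NH4Cl) = 0.003005 × 53.49 = 0.1607 g

0.161 g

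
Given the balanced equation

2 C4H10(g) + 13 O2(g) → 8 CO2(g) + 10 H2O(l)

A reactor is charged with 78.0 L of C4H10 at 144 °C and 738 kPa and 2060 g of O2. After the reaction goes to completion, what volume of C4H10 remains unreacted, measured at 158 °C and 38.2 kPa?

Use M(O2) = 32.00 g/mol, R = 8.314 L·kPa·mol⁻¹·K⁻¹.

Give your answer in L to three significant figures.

n(C4H10) = PV/RT = (738 × 78.0) / (8.314 × 417.15) = 16.60 mol
n(O2) = 2060 / 32.00 = 64.38 mol
For 16.60 mol C4H10, stoichiometry requires (13/2) × 16.60 = 107.9 mol O2; 64.38 mol is available, so O2 is limiting.
n(C4H10) consumed = (2/13) × 64.38 = 9.905 mol; remaining = 16.60 − 9.905 = 6.695 mol
V(C4H10) = nRT/P = 6.695 × 8.314 × 431.15 / 38.2 = 628.2 L

628 L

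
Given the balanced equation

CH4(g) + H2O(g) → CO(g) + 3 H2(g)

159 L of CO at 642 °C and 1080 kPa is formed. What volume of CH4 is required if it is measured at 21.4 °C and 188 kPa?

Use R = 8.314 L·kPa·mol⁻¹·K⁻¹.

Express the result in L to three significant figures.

294 L

n(CO) = PV/RT = (1080 × 159) / (8.314 × 915.15) = 22.57 mol
n(CH4) = (1/1) × 22.57 = 22.57 mol
V = nRT/P = 22.57 × 8.314 × 294.55 / 188 = 294.0 L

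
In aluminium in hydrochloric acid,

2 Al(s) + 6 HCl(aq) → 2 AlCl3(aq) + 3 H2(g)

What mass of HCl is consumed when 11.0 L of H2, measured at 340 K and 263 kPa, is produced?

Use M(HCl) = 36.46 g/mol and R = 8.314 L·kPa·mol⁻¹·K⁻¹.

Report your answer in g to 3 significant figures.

n(H2) = PV/RT = (263 × 11.0) / (8.314 × 340) = 1.023 mol
n(HCl) = (6/3) × 1.023 = 2.046 mol
m(HCl) = 2.046 × 36.46 = 74.60 g

74.6 g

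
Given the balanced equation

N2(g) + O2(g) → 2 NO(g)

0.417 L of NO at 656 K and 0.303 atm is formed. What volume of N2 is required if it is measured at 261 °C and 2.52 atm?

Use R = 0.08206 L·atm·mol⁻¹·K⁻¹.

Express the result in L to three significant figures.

0.0204 L

n(NO) = PV/RT = (0.303 × 0.417) / (0.08206 × 656) = 0.002347 mol
n(N2) = (1/2) × 0.002347 = 0.001174 mol
V = nRT/P = 0.001174 × 0.08206 × 534.15 / 2.52 = 0.02042 L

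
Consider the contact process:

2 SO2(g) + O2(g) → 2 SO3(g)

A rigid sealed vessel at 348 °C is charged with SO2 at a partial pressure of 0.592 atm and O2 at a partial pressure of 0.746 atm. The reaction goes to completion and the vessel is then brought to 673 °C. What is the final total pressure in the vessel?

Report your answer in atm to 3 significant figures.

Because the vessel is rigid and T is held at 348 °C, work the stoichiometry in partial pressures (P_i = n_iRT/V).
P(O2) required for 0.592 atm of SO2 = (1/2) × 0.592 = 0.2960 atm; available 0.746 atm, so SO2 is limiting.
P(O2) remaining = 0.746 − (1/2) × 0.592 = 0.4500 atm
P(gaseous products) = (2)/2 × 0.592 = 0.5920 atm
P_total at 348 °C = 0.4500 + 0.5920 = 1.042 atm
Scaling to 673 °C: P = 1.042 × 946.15/621.15 = 1.587 atm

1.59 atm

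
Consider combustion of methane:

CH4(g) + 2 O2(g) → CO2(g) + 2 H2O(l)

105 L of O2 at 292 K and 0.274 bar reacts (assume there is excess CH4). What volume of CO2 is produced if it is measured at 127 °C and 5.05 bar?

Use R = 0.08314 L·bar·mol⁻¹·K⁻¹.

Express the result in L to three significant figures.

3.90 L

n(O2) = PV/RT = (0.274 × 105) / (0.08314 × 292) = 1.185 mol
n(CO2) = (1/2) × 1.185 = 0.5925 mol
V = nRT/P = 0.5925 × 0.08314 × 400.15 / 5.05 = 3.903 L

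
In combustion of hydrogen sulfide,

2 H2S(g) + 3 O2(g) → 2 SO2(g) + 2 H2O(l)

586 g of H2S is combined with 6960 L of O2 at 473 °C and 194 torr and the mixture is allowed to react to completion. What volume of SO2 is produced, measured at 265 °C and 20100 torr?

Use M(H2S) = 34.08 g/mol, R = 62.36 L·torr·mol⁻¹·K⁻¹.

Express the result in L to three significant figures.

28.7 L

n(H2S) = 586 / 34.08 = 17.19 mol
n(O2) = PV/RT = (194 × 6960) / (62.36 × 746.15) = 29.02 mol
For 17.19 mol H2S, stoichiometry requires (3/2) × 17.19 = 25.79 mol O2; 29.02 mol is available, so H2S is limiting.
n(SO2) = (2/2) × 17.19 = 17.19 mol
V(SO2) = nRT/P = 17.19 × 62.36 × 538.15 / 20100 = 28.70 L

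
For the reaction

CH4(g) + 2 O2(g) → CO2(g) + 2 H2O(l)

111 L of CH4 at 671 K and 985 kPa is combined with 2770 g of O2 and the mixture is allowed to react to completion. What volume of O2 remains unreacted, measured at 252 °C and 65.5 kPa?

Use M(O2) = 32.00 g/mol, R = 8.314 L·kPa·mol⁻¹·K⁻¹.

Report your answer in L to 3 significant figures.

n(CH4) = PV/RT = (985 × 111) / (8.314 × 671) = 19.60 mol
n(O2) = 2770 / 32.00 = 86.56 mol
For 19.60 mol CH4, stoichiometry requires (2/1) × 19.60 = 39.20 mol O2; 86.56 mol is available, so CH4 is limiting.
n(O2) consumed = (2/1) × 19.60 = 39.20 mol; remaining = 86.56 − 39.20 = 47.36 mol
V(O2) = nRT/P = 47.36 × 8.314 × 525.15 / 65.5 = 3157 L

3160 L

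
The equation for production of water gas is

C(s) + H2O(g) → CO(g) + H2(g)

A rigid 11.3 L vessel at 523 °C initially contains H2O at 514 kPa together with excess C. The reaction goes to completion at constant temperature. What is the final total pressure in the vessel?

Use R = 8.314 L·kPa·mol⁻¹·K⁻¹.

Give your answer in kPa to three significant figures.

1030 kPa

Rigid vessel, constant T ⇒ P scales with total gas moles (1 → 2).
P_final = (2/1) × 514 = 1028 kPa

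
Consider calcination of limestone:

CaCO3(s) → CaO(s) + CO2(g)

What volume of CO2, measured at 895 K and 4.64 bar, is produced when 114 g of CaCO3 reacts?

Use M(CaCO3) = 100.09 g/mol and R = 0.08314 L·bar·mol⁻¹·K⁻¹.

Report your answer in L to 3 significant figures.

n(CaCO3) = 114.0 / 100.09 = 1.139 mol
n(CO2) = (1/1) × 1.139 = 1.139 mol
V = nRT/P = 1.139 × 0.08314 × 895 / 4.64 = 18.27 L

18.3 L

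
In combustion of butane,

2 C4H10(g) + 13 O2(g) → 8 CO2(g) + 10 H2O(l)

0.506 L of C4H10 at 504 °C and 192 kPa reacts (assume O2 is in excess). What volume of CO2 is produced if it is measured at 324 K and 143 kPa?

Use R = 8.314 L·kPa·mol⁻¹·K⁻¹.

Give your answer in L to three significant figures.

1.13 L

n(C4H10) = PV/RT = (192 × 0.506) / (8.314 × 777.15) = 0.01504 mol
n(CO2) = (8/2) × 0.01504 = 0.06016 mol
V = nRT/P = 0.06016 × 8.314 × 324 / 143 = 1.133 L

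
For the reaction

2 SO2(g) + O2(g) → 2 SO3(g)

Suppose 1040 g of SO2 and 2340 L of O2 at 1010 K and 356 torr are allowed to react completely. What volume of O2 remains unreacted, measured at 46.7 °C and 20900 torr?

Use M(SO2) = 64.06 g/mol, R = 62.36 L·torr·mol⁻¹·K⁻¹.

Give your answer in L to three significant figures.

n(SO2) = 1040 / 64.06 = 16.23 mol
n(O2) = PV/RT = (356 × 2340) / (62.36 × 1010) = 13.23 mol
For 16.23 mol SO2, stoichiometry requires (1/2) × 16.23 = 8.115 mol O2; 13.23 mol is available, so SO2 is limiting.
n(O2) consumed = (1/2) × 16.23 = 8.115 mol; remaining = 13.23 − 8.115 = 5.115 mol
V(O2) = nRT/P = 5.115 × 62.36 × 319.85 / 20900 = 4.881 L

4.88 L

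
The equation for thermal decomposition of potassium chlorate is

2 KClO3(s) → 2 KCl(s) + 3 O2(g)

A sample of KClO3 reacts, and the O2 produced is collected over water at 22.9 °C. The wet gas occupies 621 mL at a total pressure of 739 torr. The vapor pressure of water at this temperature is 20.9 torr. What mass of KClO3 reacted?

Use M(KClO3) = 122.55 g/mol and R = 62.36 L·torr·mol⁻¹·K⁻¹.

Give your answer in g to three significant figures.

P(O2) = 739 − 20.9 = 718.1 torr
n(O2) = PV/RT = (718.1 × 0.6210) / (62.36 × 296.05) = 0.02415 mol
n(KClO3) = (2/3) × 0.02415 = 0.01610 mol
m(KClO3) = 0.01610 × 122.55 = 1.973 g

1.97 g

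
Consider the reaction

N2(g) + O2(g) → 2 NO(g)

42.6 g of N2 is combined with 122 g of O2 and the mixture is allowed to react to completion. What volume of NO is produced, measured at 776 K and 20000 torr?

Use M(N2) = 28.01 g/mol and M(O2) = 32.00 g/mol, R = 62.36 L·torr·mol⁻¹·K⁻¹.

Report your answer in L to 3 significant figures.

n(N2) = 42.6 / 28.01 = 1.521 mol
n(O2) = 122 / 32.00 = 3.812 mol
For 1.521 mol N2, stoichiometry requires (1/1) × 1.521 = 1.521 mol O2; 3.812 mol is available, so N2 is limiting.
n(NO) = (2/1) × 1.521 = 3.042 mol
V(NO) = nRT/P = 3.042 × 62.36 × 776 / 20000 = 7.360 L

7.36 L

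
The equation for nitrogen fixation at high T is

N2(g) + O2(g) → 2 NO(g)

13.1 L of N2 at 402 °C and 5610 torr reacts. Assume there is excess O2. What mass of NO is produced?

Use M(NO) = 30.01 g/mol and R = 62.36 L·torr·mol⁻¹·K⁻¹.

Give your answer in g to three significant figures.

n(N2) = PV/RT = (5610 × 13.1) / (62.36 × 675.15) = 1.746 mol
n(NO) = (2/1) × 1.746 = 3.492 mol
m(NO) = 3.492 × 30.01 = 104.8 g

105 g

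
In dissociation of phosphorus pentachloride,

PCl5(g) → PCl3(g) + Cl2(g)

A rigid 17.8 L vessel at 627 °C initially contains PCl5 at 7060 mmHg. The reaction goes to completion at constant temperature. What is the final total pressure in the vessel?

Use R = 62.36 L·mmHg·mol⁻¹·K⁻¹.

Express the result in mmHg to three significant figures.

14100 mmHg

Since T and V are fixed, P_final/P_initial = n_final/n_initial = 2/1.
P_final = (2/1) × 7060 = 14120 mmHg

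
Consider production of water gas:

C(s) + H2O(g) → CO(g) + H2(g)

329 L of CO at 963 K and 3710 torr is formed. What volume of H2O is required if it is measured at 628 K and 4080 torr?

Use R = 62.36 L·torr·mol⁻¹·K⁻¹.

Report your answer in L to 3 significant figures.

195 L

n(CO) = PV/RT = (3710 × 329) / (62.36 × 963) = 20.33 mol
n(H2O) = (1/1) × 20.33 = 20.33 mol
V = nRT/P = 20.33 × 62.36 × 628 / 4080 = 195.1 L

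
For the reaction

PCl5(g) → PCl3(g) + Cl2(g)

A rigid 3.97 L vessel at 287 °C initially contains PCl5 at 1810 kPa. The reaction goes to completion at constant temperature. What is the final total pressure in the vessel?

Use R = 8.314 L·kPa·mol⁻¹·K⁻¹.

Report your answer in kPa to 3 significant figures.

At constant T and V, P ∝ n(gas): 1 mol gas → 2 mol gas.
P_final = (2/1) × 1810 = 3620 kPa

3620 kPa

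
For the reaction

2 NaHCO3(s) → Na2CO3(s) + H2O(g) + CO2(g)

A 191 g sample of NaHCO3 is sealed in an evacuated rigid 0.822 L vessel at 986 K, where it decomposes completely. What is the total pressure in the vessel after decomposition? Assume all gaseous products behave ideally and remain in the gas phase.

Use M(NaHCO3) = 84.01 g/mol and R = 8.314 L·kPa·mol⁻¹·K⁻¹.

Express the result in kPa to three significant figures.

22700 kPa

n(NaHCO3) = 191 / 84.01 = 2.274 mol
n(gas produced) = (2/2) × 2.274 = 2.274 mol
P = nRT/V = 2.274 × 8.314 × 986 / 0.822 = 22680 kPa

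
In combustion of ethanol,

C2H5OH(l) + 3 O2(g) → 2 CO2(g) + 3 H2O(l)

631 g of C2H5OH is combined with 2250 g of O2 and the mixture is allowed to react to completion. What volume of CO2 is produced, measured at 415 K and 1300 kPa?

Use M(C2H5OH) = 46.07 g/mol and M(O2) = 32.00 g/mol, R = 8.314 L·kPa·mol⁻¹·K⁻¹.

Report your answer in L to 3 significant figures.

n(C2H5OH) = 631 / 46.07 = 13.70 mol
n(O2) = 2250 / 32.00 = 70.31 mol
For 13.70 mol C2H5OH, stoichiometry requires (3/1) × 13.70 = 41.10 mol O2; 70.31 mol is available, so C2H5OH is limiting.
n(CO2) = (2/1) × 13.70 = 27.40 mol
V(CO2) = nRT/P = 27.40 × 8.314 × 415 / 1300 = 72.72 L

72.7 L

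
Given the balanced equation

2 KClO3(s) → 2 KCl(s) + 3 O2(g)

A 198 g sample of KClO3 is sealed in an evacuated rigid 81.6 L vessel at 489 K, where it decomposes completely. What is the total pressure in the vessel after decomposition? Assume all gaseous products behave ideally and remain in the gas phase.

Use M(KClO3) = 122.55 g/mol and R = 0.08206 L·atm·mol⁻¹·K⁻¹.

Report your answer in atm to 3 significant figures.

n(KClO3) = 198 / 122.55 = 1.616 mol
n(gas produced) = (3/2) × 1.616 = 2.424 mol
P = nRT/V = 2.424 × 0.08206 × 489 / 81.6 = 1.192 atm

1.19 atm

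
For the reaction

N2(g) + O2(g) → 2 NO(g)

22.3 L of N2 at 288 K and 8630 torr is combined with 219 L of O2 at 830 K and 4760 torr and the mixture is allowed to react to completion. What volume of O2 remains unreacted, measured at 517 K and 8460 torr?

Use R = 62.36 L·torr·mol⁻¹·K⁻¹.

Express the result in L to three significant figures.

n(N2) = PV/RT = (8630 × 22.3) / (62.36 × 288) = 10.72 mol
n(O2) = PV/RT = (4760 × 219) / (62.36 × 830) = 20.14 mol
For 10.72 mol N2, stoichiometry requires (1/1) × 10.72 = 10.72 mol O2; 20.14 mol is available, so N2 is limiting.
n(O2) consumed = (1/1) × 10.72 = 10.72 mol; remaining = 20.14 − 10.72 = 9.420 mol
V(O2) = nRT/P = 9.420 × 62.36 × 517 / 8460 = 35.90 L

35.9 L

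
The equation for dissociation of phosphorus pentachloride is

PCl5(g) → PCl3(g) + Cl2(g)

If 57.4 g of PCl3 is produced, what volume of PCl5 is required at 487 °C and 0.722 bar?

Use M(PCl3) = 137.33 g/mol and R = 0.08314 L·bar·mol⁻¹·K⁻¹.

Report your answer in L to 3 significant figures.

n(PCl3) = 57.40 / 137.33 = 0.4180 mol
n(PCl5) = (1/1) × 0.4180 = 0.4180 mol
V = nRT/P = 0.4180 × 0.08314 × 760.15 / 0.722 = 36.59 L

36.6 L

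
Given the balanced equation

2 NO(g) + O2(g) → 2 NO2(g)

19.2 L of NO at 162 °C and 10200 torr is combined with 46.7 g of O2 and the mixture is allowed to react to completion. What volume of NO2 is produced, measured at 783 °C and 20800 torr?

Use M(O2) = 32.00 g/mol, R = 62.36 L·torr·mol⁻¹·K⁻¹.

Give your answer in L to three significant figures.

9.24 L

n(NO) = PV/RT = (10200 × 19.2) / (62.36 × 435.15) = 7.217 mol
n(O2) = 46.7 / 32.00 = 1.459 mol
For 7.217 mol NO, stoichiometry requires (1/2) × 7.217 = 3.608 mol O2; 1.459 mol is available, so O2 is limiting.
n(NO2) = (2/1) × 1.459 = 2.918 mol
V(NO2) = nRT/P = 2.918 × 62.36 × 1056.15 / 20800 = 9.240 L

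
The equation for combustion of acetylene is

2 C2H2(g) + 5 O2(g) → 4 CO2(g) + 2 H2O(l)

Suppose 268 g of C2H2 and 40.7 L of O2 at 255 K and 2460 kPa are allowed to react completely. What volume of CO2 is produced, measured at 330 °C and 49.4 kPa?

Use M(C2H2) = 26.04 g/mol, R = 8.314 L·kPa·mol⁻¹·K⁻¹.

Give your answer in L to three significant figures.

n(C2H2) = 268 / 26.04 = 10.29 mol
n(O2) = PV/RT = (2460 × 40.7) / (8.314 × 255) = 47.23 mol
For 10.29 mol C2H2, stoichiometry requires (5/2) × 10.29 = 25.72 mol O2; 47.23 mol is available, so C2H2 is limiting.
n(CO2) = (4/2) × 10.29 = 20.58 mol
V(CO2) = nRT/P = 20.58 × 8.314 × 603.15 / 49.4 = 2089 L

2090 L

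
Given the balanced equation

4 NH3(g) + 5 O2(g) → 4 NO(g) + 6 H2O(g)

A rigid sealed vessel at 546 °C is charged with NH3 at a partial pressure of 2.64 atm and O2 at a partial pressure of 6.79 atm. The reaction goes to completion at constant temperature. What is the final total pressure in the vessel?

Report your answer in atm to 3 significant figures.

Because the vessel is rigid and T is held at 546 °C, work the stoichiometry in partial pressures (P_i = n_iRT/V).
P(O2) required for 2.64 atm of NH3 = (5/4) × 2.64 = 3.300 atm; available 6.79 atm, so NH3 is limiting.
P(O2) remaining = 6.79 − (5/4) × 2.64 = 3.490 atm
P(gaseous products) = (4+6)/4 × 2.64 = 6.600 atm
P_total at 546 °C = 3.490 + 6.600 = 10.09 atm

10.1 atm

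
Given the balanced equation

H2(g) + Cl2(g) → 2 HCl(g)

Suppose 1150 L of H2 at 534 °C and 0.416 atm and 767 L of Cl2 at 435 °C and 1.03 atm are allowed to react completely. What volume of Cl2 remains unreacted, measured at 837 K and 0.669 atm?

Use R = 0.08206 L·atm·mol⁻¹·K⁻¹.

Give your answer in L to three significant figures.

n(H2) = PV/RT = (0.416 × 1150) / (0.08206 × 807.15) = 7.223 mol
n(Cl2) = PV/RT = (1.03 × 767) / (0.08206 × 708.15) = 13.59 mol
For 7.223 mol H2, stoichiometry requires (1/1) × 7.223 = 7.223 mol Cl2; 13.59 mol is available, so H2 is limiting.
n(Cl2) consumed = (1/1) × 7.223 = 7.223 mol; remaining = 13.59 − 7.223 = 6.367 mol
V(Cl2) = nRT/P = 6.367 × 0.08206 × 837 / 0.669 = 653.7 L

654 L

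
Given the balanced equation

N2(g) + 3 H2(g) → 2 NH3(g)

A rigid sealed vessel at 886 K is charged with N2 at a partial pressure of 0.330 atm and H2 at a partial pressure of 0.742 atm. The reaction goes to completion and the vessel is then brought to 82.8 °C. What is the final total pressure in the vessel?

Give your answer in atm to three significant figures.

0.232 atm

At constant V, partial pressures at 886 K are proportional to moles, so apply stoichiometry directly to pressures.
P(H2) required for 0.330 atm of N2 = (3/1) × 0.330 = 0.9900 atm; available 0.742 atm, so H2 is limiting.
P(N2) remaining = 0.330 − (1/3) × 0.742 = 0.08267 atm
P(gaseous products) = (2)/3 × 0.742 = 0.4947 atm
P_total at 886 K = 0.08267 + 0.4947 = 0.5774 atm
Scaling to 82.8 °C: P = 0.5774 × 355.95/886 = 0.2320 atm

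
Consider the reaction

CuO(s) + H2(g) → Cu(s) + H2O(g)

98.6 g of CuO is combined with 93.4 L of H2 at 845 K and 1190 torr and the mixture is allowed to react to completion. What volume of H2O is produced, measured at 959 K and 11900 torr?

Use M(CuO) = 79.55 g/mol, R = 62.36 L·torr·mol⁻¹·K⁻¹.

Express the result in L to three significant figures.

6.23 L

n(CuO) = 98.6 / 79.55 = 1.239 mol
n(H2) = PV/RT = (1190 × 93.4) / (62.36 × 845) = 2.109 mol
For 1.239 mol CuO, stoichiometry requires (1/1) × 1.239 = 1.239 mol H2; 2.109 mol is available, so CuO is limiting.
n(H2O) = (1/1) × 1.239 = 1.239 mol
V(H2O) = nRT/P = 1.239 × 62.36 × 959 / 11900 = 6.227 L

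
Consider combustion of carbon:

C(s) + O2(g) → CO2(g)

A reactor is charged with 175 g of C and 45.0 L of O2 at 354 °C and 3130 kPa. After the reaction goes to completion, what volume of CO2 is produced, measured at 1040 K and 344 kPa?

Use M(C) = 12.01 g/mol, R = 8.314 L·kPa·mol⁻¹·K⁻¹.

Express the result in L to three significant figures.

366 L

n(C) = 175 / 12.01 = 14.57 mol
n(O2) = PV/RT = (3130 × 45.0) / (8.314 × 627.15) = 27.01 mol
For 14.57 mol C, stoichiometry requires (1/1) × 14.57 = 14.57 mol O2; 27.01 mol is available, so C is limiting.
n(CO2) = (1/1) × 14.57 = 14.57 mol
V(CO2) = nRT/P = 14.57 × 8.314 × 1040 / 344 = 366.2 L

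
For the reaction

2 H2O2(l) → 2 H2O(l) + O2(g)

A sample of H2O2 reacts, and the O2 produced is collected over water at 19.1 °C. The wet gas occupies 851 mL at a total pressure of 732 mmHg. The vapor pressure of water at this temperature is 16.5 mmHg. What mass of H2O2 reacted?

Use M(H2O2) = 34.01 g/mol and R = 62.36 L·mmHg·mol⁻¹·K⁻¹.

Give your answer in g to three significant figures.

P(O2) = 732 − 16.5 = 715.5 mmHg
n(O2) = PV/RT = (715.5 × 0.8510) / (62.36 × 292.25) = 0.03341 mol
n(H2O2) = (2/1) × 0.03341 = 0.06682 mol
m(H2O2) = 0.06682 × 34.01 = 2.273 g

2.27 g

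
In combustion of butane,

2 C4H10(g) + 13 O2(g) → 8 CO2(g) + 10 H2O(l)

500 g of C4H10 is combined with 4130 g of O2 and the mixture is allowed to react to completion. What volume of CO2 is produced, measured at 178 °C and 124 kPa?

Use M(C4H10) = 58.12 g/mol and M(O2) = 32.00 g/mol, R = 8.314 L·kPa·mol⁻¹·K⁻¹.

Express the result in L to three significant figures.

n(C4H10) = 500 / 58.12 = 8.603 mol
n(O2) = 4130 / 32.00 = 129.1 mol
For 8.603 mol C4H10, stoichiometry requires (13/2) × 8.603 = 55.92 mol O2; 129.1 mol is available, so C4H10 is limiting.
n(CO2) = (8/2) × 8.603 = 34.41 mol
V(CO2) = nRT/P = 34.41 × 8.314 × 451.15 / 124 = 1041 L

1040 L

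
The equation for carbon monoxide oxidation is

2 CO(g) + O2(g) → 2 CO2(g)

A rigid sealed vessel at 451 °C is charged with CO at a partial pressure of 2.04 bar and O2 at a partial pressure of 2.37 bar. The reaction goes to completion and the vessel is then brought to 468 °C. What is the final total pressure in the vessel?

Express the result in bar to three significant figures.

3.47 bar

Because the vessel is rigid and T is held at 451 °C, work the stoichiometry in partial pressures (P_i = n_iRT/V).
P(O2) required for 2.04 bar of CO = (1/2) × 2.04 = 1.020 bar; available 2.37 bar, so CO is limiting.
P(O2) remaining = 2.37 − (1/2) × 2.04 = 1.350 bar
P(gaseous products) = (2)/2 × 2.04 = 2.040 bar
P_total at 451 °C = 1.350 + 2.040 = 3.390 bar
Scaling to 468 °C: P = 3.390 × 741.15/724.15 = 3.470 bar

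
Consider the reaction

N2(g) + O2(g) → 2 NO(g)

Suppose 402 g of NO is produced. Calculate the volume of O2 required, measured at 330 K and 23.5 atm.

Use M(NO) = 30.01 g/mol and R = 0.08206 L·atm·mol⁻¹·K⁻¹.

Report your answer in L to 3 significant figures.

n(NO) = 402.0 / 30.01 = 13.40 mol
n(O2) = (1/2) × 13.40 = 6.700 mol
V = nRT/P = 6.700 × 0.08206 × 330 / 23.5 = 7.721 L

7.72 L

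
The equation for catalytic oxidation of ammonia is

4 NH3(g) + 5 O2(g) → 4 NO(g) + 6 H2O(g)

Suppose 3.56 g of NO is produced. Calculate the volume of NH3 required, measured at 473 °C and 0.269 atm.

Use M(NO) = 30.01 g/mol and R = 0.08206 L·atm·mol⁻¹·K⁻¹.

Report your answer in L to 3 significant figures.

n(NO) = 3.560 / 30.01 = 0.1186 mol
n(NH3) = (4/4) × 0.1186 = 0.1186 mol
V = nRT/P = 0.1186 × 0.08206 × 746.15 / 0.269 = 27.00 L

27.0 L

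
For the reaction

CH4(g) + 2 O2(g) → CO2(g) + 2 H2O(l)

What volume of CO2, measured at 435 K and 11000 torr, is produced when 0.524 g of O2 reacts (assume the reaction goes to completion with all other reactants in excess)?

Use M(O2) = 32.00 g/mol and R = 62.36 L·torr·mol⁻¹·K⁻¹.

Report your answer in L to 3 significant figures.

n(O2) = 0.5240 / 32.00 = 0.01638 mol
n(CO2) = (1/2) × 0.01638 = 0.008190 mol
V = nRT/P = 0.008190 × 62.36 × 435 / 11000 = 0.02020 L

0.0202 L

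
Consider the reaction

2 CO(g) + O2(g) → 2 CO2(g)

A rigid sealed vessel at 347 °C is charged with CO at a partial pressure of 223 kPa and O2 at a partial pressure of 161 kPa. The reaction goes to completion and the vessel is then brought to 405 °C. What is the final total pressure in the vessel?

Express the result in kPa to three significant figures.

With V and T fixed, P_i ∝ n_i, so the mole ratios apply directly to partial pressures at 347 °C.
P(O2) required for 223 kPa of CO = (1/2) × 223 = 111.5 kPa; available 161 kPa, so CO is limiting.
P(O2) remaining = 161 − (1/2) × 223 = 49.50 kPa
P(gaseous products) = (2)/2 × 223 = 223.0 kPa
P_total at 347 °C = 49.50 + 223.0 = 272.5 kPa
Scaling to 405 °C: P = 272.5 × 678.15/620.15 = 298.0 kPa

298 kPa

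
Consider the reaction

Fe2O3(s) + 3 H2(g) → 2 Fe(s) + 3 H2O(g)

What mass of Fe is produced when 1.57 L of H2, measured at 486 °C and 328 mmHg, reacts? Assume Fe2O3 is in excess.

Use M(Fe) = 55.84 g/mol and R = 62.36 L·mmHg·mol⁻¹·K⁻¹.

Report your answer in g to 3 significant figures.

n(H2) = PV/RT = (328 × 1.57) / (62.36 × 759.15) = 0.01088 mol
n(Fe) = (2/3) × 0.01088 = 0.007253 mol
m(Fe) = 0.007253 × 55.84 = 0.4050 g

0.405 g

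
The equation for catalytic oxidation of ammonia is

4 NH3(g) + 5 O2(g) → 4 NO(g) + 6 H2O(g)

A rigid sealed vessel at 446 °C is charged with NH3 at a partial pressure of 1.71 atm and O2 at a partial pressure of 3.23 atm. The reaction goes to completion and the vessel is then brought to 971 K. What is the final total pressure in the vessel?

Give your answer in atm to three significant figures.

Because the vessel is rigid and T is held at 446 °C, work the stoichiometry in partial pressures (P_i = n_iRT/V).
P(O2) required for 1.71 atm of NH3 = (5/4) × 1.71 = 2.138 atm; available 3.23 atm, so NH3 is limiting.
P(O2) remaining = 3.23 − (5/4) × 1.71 = 1.092 atm
P(gaseous products) = (4+6)/4 × 1.71 = 4.275 atm
P_total at 446 °C = 1.092 + 4.275 = 5.367 atm
Scaling to 971 K: P = 5.367 × 971/719.15 = 7.247 atm

7.25 atm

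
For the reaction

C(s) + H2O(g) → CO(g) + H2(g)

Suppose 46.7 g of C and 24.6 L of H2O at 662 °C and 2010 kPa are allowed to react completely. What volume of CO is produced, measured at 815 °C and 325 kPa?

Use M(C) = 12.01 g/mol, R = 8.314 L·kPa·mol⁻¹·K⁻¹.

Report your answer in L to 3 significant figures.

n(C) = 46.7 / 12.01 = 3.888 mol
n(H2O) = PV/RT = (2010 × 24.6) / (8.314 × 935.15) = 6.360 mol
For 3.888 mol C, stoichiometry requires (1/1) × 3.888 = 3.888 mol H2O; 6.360 mol is available, so C is limiting.
n(CO) = (1/1) × 3.888 = 3.888 mol
V(CO) = nRT/P = 3.888 × 8.314 × 1088.15 / 325 = 108.2 L

108 L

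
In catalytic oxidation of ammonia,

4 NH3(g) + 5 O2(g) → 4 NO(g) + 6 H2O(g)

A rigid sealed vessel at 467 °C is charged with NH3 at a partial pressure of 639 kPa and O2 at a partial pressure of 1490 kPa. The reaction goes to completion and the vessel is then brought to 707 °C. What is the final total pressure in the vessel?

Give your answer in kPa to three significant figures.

Because the vessel is rigid and T is held at 467 °C, work the stoichiometry in partial pressures (P_i = n_iRT/V).
P(O2) required for 639 kPa of NH3 = (5/4) × 639 = 798.8 kPa; available 1490 kPa, so NH3 is limiting.
P(O2) remaining = 1490 − (5/4) × 639 = 691.2 kPa
P(gaseous products) = (4+6)/4 × 639 = 1598 kPa
P_total at 467 °C = 691.2 + 1598 = 2289 kPa
Scaling to 707 °C: P = 2289 × 980.15/740.15 = 3031 kPa

3030 kPa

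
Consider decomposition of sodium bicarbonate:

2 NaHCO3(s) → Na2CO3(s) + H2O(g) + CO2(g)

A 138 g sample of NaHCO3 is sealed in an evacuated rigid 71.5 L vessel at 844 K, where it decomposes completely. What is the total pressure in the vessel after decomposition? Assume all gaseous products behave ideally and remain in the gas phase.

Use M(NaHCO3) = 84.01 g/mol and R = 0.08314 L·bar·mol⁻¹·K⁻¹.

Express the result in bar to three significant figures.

n(NaHCO3) = 138 / 84.01 = 1.643 mol
n(gas produced) = (2/2) × 1.643 = 1.643 mol
P = nRT/V = 1.643 × 0.08314 × 844 / 71.5 = 1.612 bar

1.61 bar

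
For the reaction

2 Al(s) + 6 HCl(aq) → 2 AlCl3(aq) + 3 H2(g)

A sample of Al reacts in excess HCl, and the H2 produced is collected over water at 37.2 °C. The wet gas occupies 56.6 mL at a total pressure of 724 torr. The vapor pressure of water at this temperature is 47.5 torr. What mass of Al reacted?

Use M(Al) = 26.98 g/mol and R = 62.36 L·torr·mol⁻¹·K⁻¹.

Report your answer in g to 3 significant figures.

0.0356 g

P(H2) = 724 − 47.5 = 676.5 torr
n(H2) = PV/RT = (676.5 × 0.05660) / (62.36 × 310.35) = 0.001978 mol
n(Al) = (2/3) × 0.001978 = 0.001319 mol
m(Al) = 0.001319 × 26.98 = 0.03559 g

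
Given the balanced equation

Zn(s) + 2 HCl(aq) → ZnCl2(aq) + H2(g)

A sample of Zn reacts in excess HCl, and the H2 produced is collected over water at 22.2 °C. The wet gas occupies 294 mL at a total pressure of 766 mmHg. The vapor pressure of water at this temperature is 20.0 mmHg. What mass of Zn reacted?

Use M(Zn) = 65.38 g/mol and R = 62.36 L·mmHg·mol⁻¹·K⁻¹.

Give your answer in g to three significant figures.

0.779 g

P(H2) = 766 − 20.0 = 746.0 mmHg
n(H2) = PV/RT = (746.0 × 0.2940) / (62.36 × 295.35) = 0.01191 mol
n(Zn) = (1/1) × 0.01191 = 0.01191 mol
m(Zn) = 0.01191 × 65.38 = 0.7787 g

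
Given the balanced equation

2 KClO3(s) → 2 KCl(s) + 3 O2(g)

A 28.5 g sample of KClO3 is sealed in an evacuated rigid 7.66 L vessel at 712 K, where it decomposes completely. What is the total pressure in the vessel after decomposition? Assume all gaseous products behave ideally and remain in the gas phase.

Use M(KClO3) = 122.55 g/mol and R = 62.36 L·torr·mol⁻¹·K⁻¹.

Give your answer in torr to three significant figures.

n(KClO3) = 28.5 / 122.55 = 0.2326 mol
n(gas produced) = (3/2) × 0.2326 = 0.3489 mol
P = nRT/V = 0.3489 × 62.36 × 712 / 7.66 = 2022 torr

2020 torr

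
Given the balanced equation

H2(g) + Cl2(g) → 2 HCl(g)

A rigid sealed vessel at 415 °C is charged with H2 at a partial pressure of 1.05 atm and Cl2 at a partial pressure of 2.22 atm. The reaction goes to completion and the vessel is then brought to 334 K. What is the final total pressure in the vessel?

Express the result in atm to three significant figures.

Because the vessel is rigid and T is held at 415 °C, work the stoichiometry in partial pressures (P_i = n_iRT/V).
P(Cl2) required for 1.05 atm of H2 = (1/1) × 1.05 = 1.050 atm; available 2.22 atm, so H2 is limiting.
P(Cl2) remaining = 2.22 − (1/1) × 1.05 = 1.170 atm
P(gaseous products) = (2)/1 × 1.05 = 2.100 atm
P_total at 415 °C = 1.170 + 2.100 = 3.270 atm
Scaling to 334 K: P = 3.270 × 334/688.15 = 1.587 atm

1.59 atm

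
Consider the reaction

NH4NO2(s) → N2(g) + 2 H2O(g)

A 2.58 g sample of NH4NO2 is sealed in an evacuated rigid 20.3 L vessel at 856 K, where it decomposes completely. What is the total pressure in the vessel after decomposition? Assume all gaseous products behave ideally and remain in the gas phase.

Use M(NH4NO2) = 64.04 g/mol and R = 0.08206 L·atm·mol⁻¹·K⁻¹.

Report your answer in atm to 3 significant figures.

n(NH4NO2) = 2.58 / 64.04 = 0.04029 mol
n(gas produced) = (3/1) × 0.04029 = 0.1209 mol
P = nRT/V = 0.1209 × 0.08206 × 856 / 20.3 = 0.4183 atm

0.418 atm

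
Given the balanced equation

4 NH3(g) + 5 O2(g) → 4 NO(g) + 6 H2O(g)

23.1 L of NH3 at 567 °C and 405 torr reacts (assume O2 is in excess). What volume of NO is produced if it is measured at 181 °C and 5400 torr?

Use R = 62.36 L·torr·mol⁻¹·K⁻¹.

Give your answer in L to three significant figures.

0.937 L

n(NH3) = PV/RT = (405 × 23.1) / (62.36 × 840.15) = 0.1786 mol
n(NO) = (4/4) × 0.1786 = 0.1786 mol
V = nRT/P = 0.1786 × 62.36 × 454.15 / 5400 = 0.9367 L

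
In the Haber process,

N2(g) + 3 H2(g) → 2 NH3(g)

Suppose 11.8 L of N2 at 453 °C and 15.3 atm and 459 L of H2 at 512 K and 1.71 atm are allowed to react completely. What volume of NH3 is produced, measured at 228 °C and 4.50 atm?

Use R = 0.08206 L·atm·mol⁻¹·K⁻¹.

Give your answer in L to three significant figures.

n(N2) = PV/RT = (15.3 × 11.8) / (0.08206 × 726.15) = 3.030 mol
n(H2) = PV/RT = (1.71 × 459) / (0.08206 × 512) = 18.68 mol
For 3.030 mol N2, stoichiometry requires (3/1) × 3.030 = 9.090 mol H2; 18.68 mol is available, so N2 is limiting.
n(NH3) = (2/1) × 3.030 = 6.060 mol
V(NH3) = nRT/P = 6.060 × 0.08206 × 501.15 / 4.50 = 55.38 L

55.4 L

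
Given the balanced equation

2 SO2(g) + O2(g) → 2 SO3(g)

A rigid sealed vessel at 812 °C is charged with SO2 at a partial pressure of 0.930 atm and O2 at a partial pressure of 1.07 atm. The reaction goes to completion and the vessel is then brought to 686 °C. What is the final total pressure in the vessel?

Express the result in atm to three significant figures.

1.36 atm

Because the vessel is rigid and T is held at 812 °C, work the stoichiometry in partial pressures (P_i = n_iRT/V).
P(O2) required for 0.930 atm of SO2 = (1/2) × 0.930 = 0.4650 atm; available 1.07 atm, so SO2 is limiting.
P(O2) remaining = 1.07 − (1/2) × 0.930 = 0.6050 atm
P(gaseous products) = (2)/2 × 0.930 = 0.9300 atm
P_total at 812 °C = 0.6050 + 0.9300 = 1.535 atm
Scaling to 686 °C: P = 1.535 × 959.15/1085.15 = 1.357 atm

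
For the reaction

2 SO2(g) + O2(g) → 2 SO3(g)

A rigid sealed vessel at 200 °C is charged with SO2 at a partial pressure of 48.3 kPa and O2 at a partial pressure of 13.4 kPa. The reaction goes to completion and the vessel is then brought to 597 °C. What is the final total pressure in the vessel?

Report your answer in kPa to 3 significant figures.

At constant V, partial pressures at 200 °C are proportional to moles, so apply stoichiometry directly to pressures.
P(O2) required for 48.3 kPa of SO2 = (1/2) × 48.3 = 24.15 kPa; available 13.4 kPa, so O2 is limiting.
P(SO2) remaining = 48.3 − (2/1) × 13.4 = 21.50 kPa
P(gaseous products) = (2)/1 × 13.4 = 26.80 kPa
P_total at 200 °C = 21.50 + 26.80 = 48.30 kPa
Scaling to 597 °C: P = 48.30 × 870.15/473.15 = 88.83 kPa

88.8 kPa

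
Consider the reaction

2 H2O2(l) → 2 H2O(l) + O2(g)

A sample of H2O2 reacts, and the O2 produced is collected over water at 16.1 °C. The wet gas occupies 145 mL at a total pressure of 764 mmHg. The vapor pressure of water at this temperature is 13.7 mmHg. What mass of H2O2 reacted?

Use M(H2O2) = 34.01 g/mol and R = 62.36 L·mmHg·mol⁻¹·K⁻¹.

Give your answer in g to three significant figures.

0.410 g

P(O2) = 764 − 13.7 = 750.3 mmHg
n(O2) = PV/RT = (750.3 × 0.1450) / (62.36 × 289.25) = 0.006031 mol
n(H2O2) = (2/1) × 0.006031 = 0.01206 mol
m(H2O2) = 0.01206 × 34.01 = 0.4102 g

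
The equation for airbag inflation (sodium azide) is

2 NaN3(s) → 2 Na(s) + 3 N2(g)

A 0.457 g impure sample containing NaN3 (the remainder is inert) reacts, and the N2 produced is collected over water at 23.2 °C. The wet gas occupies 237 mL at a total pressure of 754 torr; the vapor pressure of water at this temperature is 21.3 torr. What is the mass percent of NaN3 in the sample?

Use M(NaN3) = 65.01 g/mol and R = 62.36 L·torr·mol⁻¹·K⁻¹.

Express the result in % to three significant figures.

89.1 %

P(N2) = 754 − 21.3 = 732.7 torr
n(N2) = PV/RT = (732.7 × 0.2370) / (62.36 × 296.35) = 0.009396 mol
n(NaN3) = (2/3) × 0.009396 = 0.006264 mol
m(NaN3) = 0.006264 × 65.01 = 0.4072 g
%NaN3 = 0.4072 / 0.457 × 100 = 89.10%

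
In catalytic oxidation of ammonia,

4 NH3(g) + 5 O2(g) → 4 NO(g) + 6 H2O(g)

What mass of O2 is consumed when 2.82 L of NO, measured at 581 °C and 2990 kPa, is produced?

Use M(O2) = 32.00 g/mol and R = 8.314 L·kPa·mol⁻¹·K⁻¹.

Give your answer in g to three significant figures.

n(NO) = PV/RT = (2990 × 2.82) / (8.314 × 854.15) = 1.187 mol
n(O2) = (5/4) × 1.187 = 1.484 mol
m(O2) = 1.484 × 32.00 = 47.49 g

47.5 g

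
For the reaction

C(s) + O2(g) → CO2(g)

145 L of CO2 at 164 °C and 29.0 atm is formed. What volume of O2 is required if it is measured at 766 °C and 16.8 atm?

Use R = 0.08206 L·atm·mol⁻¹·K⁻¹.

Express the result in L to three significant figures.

n(CO2) = PV/RT = (29.0 × 145) / (0.08206 × 437.15) = 117.2 mol
n(O2) = (1/1) × 117.2 = 117.2 mol
V = nRT/P = 117.2 × 0.08206 × 1039.15 / 16.8 = 594.9 L

595 L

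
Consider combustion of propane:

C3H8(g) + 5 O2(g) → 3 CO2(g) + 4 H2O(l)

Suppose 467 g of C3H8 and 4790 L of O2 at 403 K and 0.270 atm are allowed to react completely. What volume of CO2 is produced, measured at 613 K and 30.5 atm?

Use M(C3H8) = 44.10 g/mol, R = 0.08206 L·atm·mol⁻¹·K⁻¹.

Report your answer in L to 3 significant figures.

n(C3H8) = 467 / 44.10 = 10.59 mol
n(O2) = PV/RT = (0.270 × 4790) / (0.08206 × 403) = 39.11 mol
For 10.59 mol C3H8, stoichiometry requires (5/1) × 10.59 = 52.95 mol O2; 39.11 mol is available, so O2 is limiting.
n(CO2) = (3/5) × 39.11 = 23.47 mol
V(CO2) = nRT/P = 23.47 × 0.08206 × 613 / 30.5 = 38.71 L

38.7 L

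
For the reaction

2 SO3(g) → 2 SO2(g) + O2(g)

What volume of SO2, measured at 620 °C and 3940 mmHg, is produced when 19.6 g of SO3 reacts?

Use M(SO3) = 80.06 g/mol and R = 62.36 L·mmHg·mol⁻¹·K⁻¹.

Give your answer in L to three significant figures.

n(SO3) = 19.60 / 80.06 = 0.2448 mol
n(SO2) = (2/2) × 0.2448 = 0.2448 mol
V = nRT/P = 0.2448 × 62.36 × 893.15 / 3940 = 3.461 L

3.46 L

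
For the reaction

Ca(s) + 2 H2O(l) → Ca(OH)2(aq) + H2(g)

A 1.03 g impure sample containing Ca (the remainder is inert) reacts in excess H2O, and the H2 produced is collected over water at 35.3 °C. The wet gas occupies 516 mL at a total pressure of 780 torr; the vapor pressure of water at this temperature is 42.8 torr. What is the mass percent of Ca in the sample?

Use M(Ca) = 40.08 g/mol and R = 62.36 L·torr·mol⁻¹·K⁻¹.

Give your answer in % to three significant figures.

77.0 %

P(H2) = 780 − 42.8 = 737.2 torr
n(H2) = PV/RT = (737.2 × 0.5160) / (62.36 × 308.45) = 0.01978 mol
n(Ca) = (1/1) × 0.01978 = 0.01978 mol
m(Ca) = 0.01978 × 40.08 = 0.7928 g
%Ca = 0.7928 / 1.03 × 100 = 76.97%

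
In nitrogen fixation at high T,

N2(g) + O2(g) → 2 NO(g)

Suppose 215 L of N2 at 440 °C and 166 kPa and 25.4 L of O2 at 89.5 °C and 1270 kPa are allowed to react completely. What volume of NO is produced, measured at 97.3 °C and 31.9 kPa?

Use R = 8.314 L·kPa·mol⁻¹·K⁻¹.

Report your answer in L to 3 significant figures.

1160 L

n(N2) = PV/RT = (166 × 215) / (8.314 × 713.15) = 6.019 mol
n(O2) = PV/RT = (1270 × 25.4) / (8.314 × 362.65) = 10.70 mol
For 6.019 mol N2, stoichiometry requires (1/1) × 6.019 = 6.019 mol O2; 10.70 mol is available, so N2 is limiting.
n(NO) = (2/1) × 6.019 = 12.04 mol
V(NO) = nRT/P = 12.04 × 8.314 × 370.45 / 31.9 = 1162 L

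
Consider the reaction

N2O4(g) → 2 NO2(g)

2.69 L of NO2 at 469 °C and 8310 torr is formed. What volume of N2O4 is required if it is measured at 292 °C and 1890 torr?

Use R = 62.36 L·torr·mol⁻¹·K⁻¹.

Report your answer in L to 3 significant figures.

n(NO2) = PV/RT = (8310 × 2.69) / (62.36 × 742.15) = 0.4830 mol
n(N2O4) = (1/2) × 0.4830 = 0.2415 mol
V = nRT/P = 0.2415 × 62.36 × 565.15 / 1890 = 4.503 L

4.50 L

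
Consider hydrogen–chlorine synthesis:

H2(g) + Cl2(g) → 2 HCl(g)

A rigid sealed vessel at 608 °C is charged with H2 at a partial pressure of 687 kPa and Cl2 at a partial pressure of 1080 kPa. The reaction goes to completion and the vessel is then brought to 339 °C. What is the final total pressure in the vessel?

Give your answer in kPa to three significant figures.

At constant V, partial pressures at 608 °C are proportional to moles, so apply stoichiometry directly to pressures.
P(Cl2) required for 687 kPa of H2 = (1/1) × 687 = 687.0 kPa; available 1080 kPa, so H2 is limiting.
P(Cl2) remaining = 1080 − (1/1) × 687 = 393.0 kPa
P(gaseous products) = (2)/1 × 687 = 1374 kPa
P_total at 608 °C = 393.0 + 1374 = 1767 kPa
Scaling to 339 °C: P = 1767 × 612.15/881.15 = 1228 kPa

1230 kPa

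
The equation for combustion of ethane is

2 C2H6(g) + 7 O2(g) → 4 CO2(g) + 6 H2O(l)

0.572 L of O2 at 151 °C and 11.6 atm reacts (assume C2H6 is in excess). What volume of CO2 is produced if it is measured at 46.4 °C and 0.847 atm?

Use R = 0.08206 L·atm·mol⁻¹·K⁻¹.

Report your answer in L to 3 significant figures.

n(O2) = PV/RT = (11.6 × 0.572) / (0.08206 × 424.15) = 0.1906 mol
n(CO2) = (4/7) × 0.1906 = 0.1089 mol
V = nRT/P = 0.1089 × 0.08206 × 319.55 / 0.847 = 3.371 L

3.37 L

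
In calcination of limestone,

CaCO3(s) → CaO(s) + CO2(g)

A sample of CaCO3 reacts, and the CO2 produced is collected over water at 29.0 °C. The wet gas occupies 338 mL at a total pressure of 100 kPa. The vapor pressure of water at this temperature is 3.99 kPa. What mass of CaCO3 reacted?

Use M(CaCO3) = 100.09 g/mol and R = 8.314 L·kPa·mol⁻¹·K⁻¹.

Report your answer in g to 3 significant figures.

1.29 g

P(CO2) = 100 − 3.99 = 96.01 kPa
n(CO2) = PV/RT = (96.01 × 0.3380) / (8.314 × 302.15) = 0.01292 mol
n(CaCO3) = (1/1) × 0.01292 = 0.01292 mol
m(CaCO3) = 0.01292 × 100.09 = 1.293 g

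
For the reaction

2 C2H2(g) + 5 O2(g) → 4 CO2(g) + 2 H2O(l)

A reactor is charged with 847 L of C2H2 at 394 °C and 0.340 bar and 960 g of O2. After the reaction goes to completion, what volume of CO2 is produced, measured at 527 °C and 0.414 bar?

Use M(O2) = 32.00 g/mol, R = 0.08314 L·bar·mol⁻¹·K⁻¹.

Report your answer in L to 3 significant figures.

n(C2H2) = PV/RT = (0.340 × 847) / (0.08314 × 667.15) = 5.192 mol
n(O2) = 960 / 32.00 = 30.00 mol
For 5.192 mol C2H2, stoichiometry requires (5/2) × 5.192 = 12.98 mol O2; 30.00 mol is available, so C2H2 is limiting.
n(CO2) = (4/2) × 5.192 = 10.38 mol
V(CO2) = nRT/P = 10.38 × 0.08314 × 800.15 / 0.414 = 1668 L

1670 L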